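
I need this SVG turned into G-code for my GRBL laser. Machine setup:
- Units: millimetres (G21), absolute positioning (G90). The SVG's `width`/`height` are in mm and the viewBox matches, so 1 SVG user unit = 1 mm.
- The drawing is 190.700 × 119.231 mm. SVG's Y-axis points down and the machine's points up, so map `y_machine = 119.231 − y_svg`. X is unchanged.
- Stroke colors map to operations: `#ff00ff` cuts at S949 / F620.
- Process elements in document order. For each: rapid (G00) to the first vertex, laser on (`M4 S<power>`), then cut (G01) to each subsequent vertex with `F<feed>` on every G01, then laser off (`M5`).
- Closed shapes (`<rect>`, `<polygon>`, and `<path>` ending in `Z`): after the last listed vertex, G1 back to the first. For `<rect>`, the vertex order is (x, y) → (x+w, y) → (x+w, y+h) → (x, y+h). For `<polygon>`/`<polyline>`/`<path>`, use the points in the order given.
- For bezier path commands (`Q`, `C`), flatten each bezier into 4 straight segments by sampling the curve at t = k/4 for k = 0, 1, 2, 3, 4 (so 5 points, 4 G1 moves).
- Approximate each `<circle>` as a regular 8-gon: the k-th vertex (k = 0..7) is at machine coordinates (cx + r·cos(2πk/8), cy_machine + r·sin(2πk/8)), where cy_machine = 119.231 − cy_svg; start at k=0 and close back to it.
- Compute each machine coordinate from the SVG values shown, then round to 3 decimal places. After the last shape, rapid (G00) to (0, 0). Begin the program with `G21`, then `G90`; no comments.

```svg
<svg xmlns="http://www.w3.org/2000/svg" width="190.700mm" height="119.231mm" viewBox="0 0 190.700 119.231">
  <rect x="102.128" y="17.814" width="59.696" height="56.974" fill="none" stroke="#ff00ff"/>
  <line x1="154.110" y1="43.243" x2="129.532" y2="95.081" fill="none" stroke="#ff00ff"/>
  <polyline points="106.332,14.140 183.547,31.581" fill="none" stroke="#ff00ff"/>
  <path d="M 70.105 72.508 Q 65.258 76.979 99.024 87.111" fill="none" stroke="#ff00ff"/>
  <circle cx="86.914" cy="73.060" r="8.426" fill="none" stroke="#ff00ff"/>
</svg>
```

G21
G90
G00 X102.128 Y101.417
M4 S949
G01 X161.824 Y101.417 F620
G01 X161.824 Y44.443 F620
G01 X102.128 Y44.443 F620
G01 X102.128 Y101.417 F620
M5
G00 X154.110 Y75.988
M4 S949
G01 X129.532 Y24.150 F620
M5
G00 X106.332 Y105.091
M4 S949
G01 X183.547 Y87.650 F620
M5
G00 X70.105 Y46.723
M4 S949
G01 X70.095 Y44.134 F620
G01 X74.911 Y40.837 F620
G01 X84.554 Y36.832 F620
G01 X99.024 Y32.120 F620
M5
G00 X95.340 Y46.171
M4 S949
G01 X92.872 Y52.129 F620
G01 X86.914 Y54.597 F620
G01 X80.956 Y52.129 F620
G01 X78.488 Y46.171 F620
G01 X80.956 Y40.213 F620
G01 X86.914 Y37.745 F620
G01 X92.872 Y40.213 F620
G01 X95.340 Y46.171 F620
M5
G00 X0.000 Y0.000

viewBox `0 0 190.700 119.231` with mm width/height → 1 unit = 1 mm. Flip: y_m = 119.231 − y_svg.

**Shape 1** — `<rect>` rectangle, stroke `#ff00ff` → cut (S949, F620). Machine vertices: (102.128,101.417) → (161.824,101.417) → (161.824,44.443) → (102.128,44.443) → (102.128,101.417). Closed: final G1 returns to the first vertex.

**Shape 2** — `<line>` line segment, stroke `#ff00ff` → cut (S949, F620). Machine vertices: (154.110,75.988) → (129.532,24.150). Open path.

**Shape 3** — `<polyline>` line segment, stroke `#ff00ff` → cut (S949, F620). Machine vertices: (106.332,105.091) → (183.547,87.650). Open path.

**Shape 4** — `<path>` quadratic bezier, stroke `#ff00ff` → cut (S949, F620). Control points (SVG): P0=(70.105,72.508), P1=(65.258,76.979), P2=(99.024,87.111); sampled at t=k/4. Machine vertices: (70.105,46.723) → (70.095,44.134) → (74.911,40.837) → (84.554,36.832) → (99.024,32.120). Open path.

**Shape 5** — `<circle>` circle, stroke `#ff00ff` → cut (S949, F620). Machine vertices: (95.340,46.171) → (92.872,52.129) → (86.914,54.597) → (80.956,52.129) → (78.488,46.171) → (80.956,40.213) → (86.914,37.745) → (92.872,40.213) → (95.340,46.171). Closed: final G1 returns to the first vertex.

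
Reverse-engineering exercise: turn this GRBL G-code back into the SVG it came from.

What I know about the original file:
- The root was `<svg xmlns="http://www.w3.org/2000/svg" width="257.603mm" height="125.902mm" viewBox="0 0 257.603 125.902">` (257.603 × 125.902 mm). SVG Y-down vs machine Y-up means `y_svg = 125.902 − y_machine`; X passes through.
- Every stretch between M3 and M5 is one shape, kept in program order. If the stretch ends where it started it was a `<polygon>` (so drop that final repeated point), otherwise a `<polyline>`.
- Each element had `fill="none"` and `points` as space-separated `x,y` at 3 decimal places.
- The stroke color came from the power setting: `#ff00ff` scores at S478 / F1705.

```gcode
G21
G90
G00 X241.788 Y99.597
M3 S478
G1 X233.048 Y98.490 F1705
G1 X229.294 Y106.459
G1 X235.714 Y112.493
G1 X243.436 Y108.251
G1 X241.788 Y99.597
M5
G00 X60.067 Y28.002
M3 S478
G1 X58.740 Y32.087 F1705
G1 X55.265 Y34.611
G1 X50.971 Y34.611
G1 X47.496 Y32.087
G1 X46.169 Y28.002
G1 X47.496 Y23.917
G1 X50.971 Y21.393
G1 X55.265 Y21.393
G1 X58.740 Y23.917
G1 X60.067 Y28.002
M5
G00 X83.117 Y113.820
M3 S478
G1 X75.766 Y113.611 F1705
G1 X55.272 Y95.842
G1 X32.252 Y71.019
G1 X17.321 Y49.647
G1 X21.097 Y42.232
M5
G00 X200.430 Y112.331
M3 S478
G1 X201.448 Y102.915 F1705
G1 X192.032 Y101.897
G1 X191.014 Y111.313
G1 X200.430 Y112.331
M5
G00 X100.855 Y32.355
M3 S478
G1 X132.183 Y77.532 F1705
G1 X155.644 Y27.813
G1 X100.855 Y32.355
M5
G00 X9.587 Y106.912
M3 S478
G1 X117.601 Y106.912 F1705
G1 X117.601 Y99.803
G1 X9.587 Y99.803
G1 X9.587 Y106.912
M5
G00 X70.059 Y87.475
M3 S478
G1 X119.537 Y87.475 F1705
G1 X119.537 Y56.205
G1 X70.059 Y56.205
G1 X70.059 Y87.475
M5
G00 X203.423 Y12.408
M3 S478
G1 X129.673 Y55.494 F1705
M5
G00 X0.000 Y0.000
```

Machine Y-up, SVG Y-down with viewBox height 125.902, so y_svg = 125.902 − y_machine; X carries over. Every run uses S478, so all elements get stroke `#ff00ff` (score).

Run 1: The run returns to its start, so emit a `<polygon>` with points (Y-flipped): 241.788,26.305 233.048,27.412 229.294,19.443 235.714,13.409 243.436,17.651.

Run 2: The run returns to its start, so emit a `<polygon>` with points (Y-flipped): 60.067,97.900 58.740,93.815 55.265,91.291 50.971,91.291 47.496,93.815 46.169,97.900 47.496,101.985 50.971,104.509 55.265,104.509 58.740,101.985.

Run 3: The run is open, so emit a `<polyline>` with points (Y-flipped): 83.117,12.082 75.766,12.291 55.272,30.060 32.252,54.883 17.321,76.255 21.097,83.670.

Run 4: The run returns to its start, so emit a `<polygon>` with points (Y-flipped): 200.430,13.571 201.448,22.987 192.032,24.005 191.014,14.589.

Run 5: The run returns to its start, so emit a `<polygon>` with points (Y-flipped): 100.855,93.547 132.183,48.370 155.644,98.089.

Run 6: The run returns to its start, so emit a `<polygon>` with points (Y-flipped): 9.587,18.990 117.601,18.990 117.601,26.099 9.587,26.099.

Run 7: The run returns to its start, so emit a `<polygon>` with points (Y-flipped): 70.059,38.427 119.537,38.427 119.537,69.697 70.059,69.697.

Run 8: The run is open, so emit a `<polyline>` with points (Y-flipped): 203.423,113.494 129.673,70.408.

<svg xmlns="http://www.w3.org/2000/svg" width="257.603mm" height="125.902mm" viewBox="0 0 257.603 125.902">
  <polygon points="241.788,26.305 233.048,27.412 229.294,19.443 235.714,13.409 243.436,17.651" fill="none" stroke="#ff00ff"/>
  <polygon points="60.067,97.900 58.740,93.815 55.265,91.291 50.971,91.291 47.496,93.815 46.169,97.900 47.496,101.985 50.971,104.509 55.265,104.509 58.740,101.985" fill="none" stroke="#ff00ff"/>
  <polyline points="83.117,12.082 75.766,12.291 55.272,30.060 32.252,54.883 17.321,76.255 21.097,83.670" fill="none" stroke="#ff00ff"/>
  <polygon points="200.430,13.571 201.448,22.987 192.032,24.005 191.014,14.589" fill="none" stroke="#ff00ff"/>
  <polygon points="100.855,93.547 132.183,48.370 155.644,98.089" fill="none" stroke="#ff00ff"/>
  <polygon points="9.587,18.990 117.601,18.990 117.601,26.099 9.587,26.099" fill="none" stroke="#ff00ff"/>
  <polygon points="70.059,38.427 119.537,38.427 119.537,69.697 70.059,69.697" fill="none" stroke="#ff00ff"/>
  <polyline points="203.423,113.494 129.673,70.408" fill="none" stroke="#ff00ff"/>
</svg>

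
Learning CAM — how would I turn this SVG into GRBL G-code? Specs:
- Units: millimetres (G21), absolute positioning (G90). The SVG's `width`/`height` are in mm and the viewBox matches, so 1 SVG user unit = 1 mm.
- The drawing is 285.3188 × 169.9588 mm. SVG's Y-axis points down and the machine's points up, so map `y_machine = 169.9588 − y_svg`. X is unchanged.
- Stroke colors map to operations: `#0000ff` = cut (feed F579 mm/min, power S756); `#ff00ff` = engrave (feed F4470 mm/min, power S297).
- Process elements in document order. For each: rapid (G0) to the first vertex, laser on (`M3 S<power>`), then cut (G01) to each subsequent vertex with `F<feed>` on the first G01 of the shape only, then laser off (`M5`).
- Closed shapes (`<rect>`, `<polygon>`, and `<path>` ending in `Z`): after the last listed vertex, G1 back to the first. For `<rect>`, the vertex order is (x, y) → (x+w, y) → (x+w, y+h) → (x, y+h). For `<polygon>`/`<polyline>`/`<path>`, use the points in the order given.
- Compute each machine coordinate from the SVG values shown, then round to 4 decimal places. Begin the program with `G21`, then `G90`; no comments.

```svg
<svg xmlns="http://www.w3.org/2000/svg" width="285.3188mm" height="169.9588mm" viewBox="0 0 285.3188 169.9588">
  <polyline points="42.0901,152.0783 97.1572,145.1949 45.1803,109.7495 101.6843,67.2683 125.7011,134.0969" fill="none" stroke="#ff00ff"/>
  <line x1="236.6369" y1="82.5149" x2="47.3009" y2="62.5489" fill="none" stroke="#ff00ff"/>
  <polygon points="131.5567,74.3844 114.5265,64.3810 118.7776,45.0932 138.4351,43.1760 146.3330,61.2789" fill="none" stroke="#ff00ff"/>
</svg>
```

1 u = 1 mm; y_m = 169.9588 − y.

[1] `<polyline>` open polyline, #ff00ff→engrave S297 F4470: (42.0901,17.8805) → (97.1572,24.7639) → (45.1803,60.2093) → (101.6843,102.6905) → (125.7011,35.8619)

[2] `<line>` line segment, #ff00ff→engrave S297 F4470: (236.6369,87.4439) → (47.3009,107.4099)

[3] `<polygon>` regular polygon, #ff00ff→engrave S297 F4470: (131.5567,95.5744) → (114.5265,105.5778) → (118.7776,124.8656) → (138.4351,126.7828) → (146.3330,108.6799) → (131.5567,95.5744) (closed)

G21
G90
G0 X42.0901 Y17.8805
M3 S297
G01 X97.1572 Y24.7639 F4470
G01 X45.1803 Y60.2093
G01 X101.6843 Y102.6905
G01 X125.7011 Y35.8619
M5
G0 X236.6369 Y87.4439
M3 S297
G01 X47.3009 Y107.4099 F4470
M5
G0 X131.5567 Y95.5744
M3 S297
G01 X114.5265 Y105.5778 F4470
G01 X118.7776 Y124.8656
G01 X138.4351 Y126.7828
G01 X146.3330 Y108.6799
G01 X131.5567 Y95.5744
M5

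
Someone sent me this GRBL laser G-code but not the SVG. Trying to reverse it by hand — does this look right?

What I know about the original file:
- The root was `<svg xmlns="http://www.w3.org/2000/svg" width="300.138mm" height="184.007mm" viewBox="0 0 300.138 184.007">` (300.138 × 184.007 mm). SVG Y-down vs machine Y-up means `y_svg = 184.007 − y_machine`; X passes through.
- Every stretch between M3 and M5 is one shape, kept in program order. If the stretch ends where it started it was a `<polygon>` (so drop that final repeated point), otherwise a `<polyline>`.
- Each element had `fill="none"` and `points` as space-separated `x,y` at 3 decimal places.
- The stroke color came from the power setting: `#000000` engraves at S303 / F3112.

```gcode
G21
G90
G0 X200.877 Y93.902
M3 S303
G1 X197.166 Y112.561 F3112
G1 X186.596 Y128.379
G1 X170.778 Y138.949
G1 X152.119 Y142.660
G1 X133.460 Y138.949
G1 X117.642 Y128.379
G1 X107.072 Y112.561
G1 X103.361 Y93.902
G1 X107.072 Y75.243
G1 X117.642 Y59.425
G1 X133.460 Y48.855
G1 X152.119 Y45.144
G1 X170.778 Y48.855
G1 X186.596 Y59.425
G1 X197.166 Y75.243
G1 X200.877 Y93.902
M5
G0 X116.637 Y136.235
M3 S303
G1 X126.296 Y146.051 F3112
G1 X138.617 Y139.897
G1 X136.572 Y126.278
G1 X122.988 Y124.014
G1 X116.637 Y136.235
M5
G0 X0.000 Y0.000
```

Each laser-on run becomes one SVG element. Flip Y back into SVG space with y_svg = 184.007 − y_machine. Every run uses S303, so all elements get stroke `#000000` (engrave).

Run 1: The run returns to its start, so emit a `<polygon>` with points (Y-flipped): 200.877,90.105 197.166,71.446 186.596,55.628 170.778,45.058 152.119,41.347 133.460,45.058 117.642,55.628 107.072,71.446 103.361,90.105 107.072,108.764 117.642,124.582 133.460,135.152 152.119,138.863 170.778,135.152 186.596,124.582 197.166,108.764.

Run 2: The run returns to its start, so emit a `<polygon>` with points (Y-flipped): 116.637,47.772 126.296,37.956 138.617,44.110 136.572,57.729 122.988,59.993.

<svg xmlns="http://www.w3.org/2000/svg" width="300.138mm" height="184.007mm" viewBox="0 0 300.138 184.007">
  <polygon points="200.877,90.105 197.166,71.446 186.596,55.628 170.778,45.058 152.119,41.347 133.460,45.058 117.642,55.628 107.072,71.446 103.361,90.105 107.072,108.764 117.642,124.582 133.460,135.152 152.119,138.863 170.778,135.152 186.596,124.582 197.166,108.764" fill="none" stroke="#000000"/>
  <polygon points="116.637,47.772 126.296,37.956 138.617,44.110 136.572,57.729 122.988,59.993" fill="none" stroke="#000000"/>
</svg>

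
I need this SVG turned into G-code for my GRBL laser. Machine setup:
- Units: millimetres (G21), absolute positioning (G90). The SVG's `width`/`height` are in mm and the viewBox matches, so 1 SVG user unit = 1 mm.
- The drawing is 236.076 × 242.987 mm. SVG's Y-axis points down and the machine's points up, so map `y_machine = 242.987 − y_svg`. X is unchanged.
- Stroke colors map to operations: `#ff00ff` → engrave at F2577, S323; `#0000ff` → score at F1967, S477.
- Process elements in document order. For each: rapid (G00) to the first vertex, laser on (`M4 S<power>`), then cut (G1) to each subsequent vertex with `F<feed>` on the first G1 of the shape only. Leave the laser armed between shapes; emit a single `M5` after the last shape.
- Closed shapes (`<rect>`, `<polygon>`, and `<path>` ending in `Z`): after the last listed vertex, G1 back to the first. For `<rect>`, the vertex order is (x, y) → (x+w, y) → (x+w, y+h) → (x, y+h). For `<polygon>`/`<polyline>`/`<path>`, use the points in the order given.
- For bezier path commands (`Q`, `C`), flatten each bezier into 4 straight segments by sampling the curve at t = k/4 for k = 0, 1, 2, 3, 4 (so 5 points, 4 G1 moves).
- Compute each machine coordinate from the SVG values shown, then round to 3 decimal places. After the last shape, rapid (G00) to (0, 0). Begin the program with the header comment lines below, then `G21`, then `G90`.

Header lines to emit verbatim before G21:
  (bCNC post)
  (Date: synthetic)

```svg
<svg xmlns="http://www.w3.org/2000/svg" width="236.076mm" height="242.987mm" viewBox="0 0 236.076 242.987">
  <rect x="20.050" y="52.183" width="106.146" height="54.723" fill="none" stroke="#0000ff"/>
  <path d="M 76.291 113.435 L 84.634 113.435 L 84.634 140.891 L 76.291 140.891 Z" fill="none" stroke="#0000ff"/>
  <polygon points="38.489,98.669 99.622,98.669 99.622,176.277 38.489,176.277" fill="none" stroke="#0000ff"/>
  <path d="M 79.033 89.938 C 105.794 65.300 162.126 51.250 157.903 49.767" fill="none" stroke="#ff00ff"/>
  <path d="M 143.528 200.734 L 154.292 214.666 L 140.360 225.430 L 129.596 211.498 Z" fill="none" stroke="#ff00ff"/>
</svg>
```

(bCNC post)
(Date: synthetic)
G21
G90
G00 X20.050 Y190.804
M4 S477
G1 X126.196 Y190.804 F1967
G1 X126.196 Y136.081
G1 X20.050 Y136.081
G1 X20.050 Y190.804
G00 X76.291 Y129.552
M4 S477
G1 X84.634 Y129.552 F1967
G1 X84.634 Y102.096
G1 X76.291 Y102.096
G1 X76.291 Y129.552
G00 X38.489 Y144.318
M4 S477
G1 X99.622 Y144.318 F1967
G1 X99.622 Y66.710
G1 X38.489 Y66.710
G1 X38.489 Y144.318
G00 X79.033 Y153.049
M4 S323
G1 X103.240 Y169.511 F2577
G1 X130.087 Y181.818
G1 X151.124 Y189.782
G1 X157.903 Y193.220
G00 X143.528 Y42.253
M4 S323
G1 X154.292 Y28.321 F2577
G1 X140.360 Y17.557
G1 X129.596 Y31.489
G1 X143.528 Y42.253
M5
G00 X0.000 Y0.000

viewBox `0 0 236.076 242.987` with mm width/height → 1 unit = 1 mm. Flip: y_m = 242.987 − y_svg.

**Shape 1** — `<rect>` rectangle, stroke `#0000ff` → score (S477, F1967). Machine vertices: (20.050,190.804) → (126.196,190.804) → (126.196,136.081) → (20.050,136.081) → (20.050,190.804). Closed: final G1 returns to the first vertex.

**Shape 2** — `<path>` rectangle, stroke `#0000ff` → score (S477, F1967). Machine vertices: (76.291,129.552) → (84.634,129.552) → (84.634,102.096) → (76.291,102.096) → (76.291,129.552). Closed: final G1 returns to the first vertex.

**Shape 3** — `<polygon>` rectangle, stroke `#0000ff` → score (S477, F1967). Machine vertices: (38.489,144.318) → (99.622,144.318) → (99.622,66.710) → (38.489,66.710) → (38.489,144.318). Closed: final G1 returns to the first vertex.

**Shape 4** — `<path>` cubic bezier, stroke `#ff00ff` → engrave (S323, F2577). Control points (SVG): P0=(79.033,89.938), P1=(105.794,65.300), P2=(162.126,51.250), P3=(157.903,49.767); sampled at t=k/4. Machine vertices: (79.033,153.049) → (103.240,169.511) → (130.087,181.818) → (151.124,189.782) → (157.903,193.220). Open path.

**Shape 5** — `<path>` regular polygon, stroke `#ff00ff` → engrave (S323, F2577). Machine vertices: (143.528,42.253) → (154.292,28.321) → (140.360,17.557) → (129.596,31.489) → (143.528,42.253). Closed: final G1 returns to the first vertex.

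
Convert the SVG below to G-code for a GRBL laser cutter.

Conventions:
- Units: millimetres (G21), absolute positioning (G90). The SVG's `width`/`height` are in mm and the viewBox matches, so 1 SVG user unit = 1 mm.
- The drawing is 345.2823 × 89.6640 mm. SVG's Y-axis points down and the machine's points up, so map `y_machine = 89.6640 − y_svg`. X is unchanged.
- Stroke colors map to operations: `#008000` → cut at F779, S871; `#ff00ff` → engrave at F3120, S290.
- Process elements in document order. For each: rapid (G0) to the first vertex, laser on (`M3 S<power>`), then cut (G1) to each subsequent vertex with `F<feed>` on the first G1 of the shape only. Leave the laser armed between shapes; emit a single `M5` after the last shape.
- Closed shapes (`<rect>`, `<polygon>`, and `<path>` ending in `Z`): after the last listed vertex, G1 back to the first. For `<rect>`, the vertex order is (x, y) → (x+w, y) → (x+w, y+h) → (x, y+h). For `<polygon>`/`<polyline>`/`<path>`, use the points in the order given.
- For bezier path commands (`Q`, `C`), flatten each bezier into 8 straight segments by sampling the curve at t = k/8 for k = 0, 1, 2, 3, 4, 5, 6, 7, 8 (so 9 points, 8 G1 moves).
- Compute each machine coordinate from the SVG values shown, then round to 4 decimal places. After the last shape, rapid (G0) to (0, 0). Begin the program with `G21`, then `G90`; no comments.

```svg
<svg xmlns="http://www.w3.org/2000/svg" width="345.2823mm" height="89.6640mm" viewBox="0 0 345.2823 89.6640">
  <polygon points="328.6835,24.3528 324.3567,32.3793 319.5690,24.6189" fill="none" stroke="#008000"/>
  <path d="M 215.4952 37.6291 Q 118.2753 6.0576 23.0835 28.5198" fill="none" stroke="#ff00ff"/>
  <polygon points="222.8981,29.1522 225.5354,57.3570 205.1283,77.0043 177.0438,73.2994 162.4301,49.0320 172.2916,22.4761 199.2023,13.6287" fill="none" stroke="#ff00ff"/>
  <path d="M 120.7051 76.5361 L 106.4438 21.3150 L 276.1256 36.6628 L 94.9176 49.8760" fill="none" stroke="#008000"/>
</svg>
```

G21
G90
G0 X328.6835 Y65.3112
M3 S871
G1 X324.3567 Y57.2847 F779
G1 X319.5690 Y65.0451
G1 X328.6835 Y65.3112
G0 X215.4952 Y52.0349
M3 S290
G1 X191.2219 Y59.0835 F3120
G1 X167.0120 Y64.4435
G1 X142.8655 Y68.1150
G1 X118.7823 Y70.0980
G1 X94.7626 Y70.3924
G1 X70.8062 Y68.9982
G1 X46.9131 Y65.9155
G1 X23.0835 Y61.1442
G0 X222.8981 Y60.5118
M3 S290
G1 X225.5354 Y32.3070 F3120
G1 X205.1283 Y12.6597
G1 X177.0438 Y16.3646
G1 X162.4301 Y40.6320
G1 X172.2916 Y67.1879
G1 X199.2023 Y76.0353
G1 X222.8981 Y60.5118
G0 X120.7051 Y13.1279
M3 S871
G1 X106.4438 Y68.3490 F779
G1 X276.1256 Y53.0012
G1 X94.9176 Y39.7880
M5
G0 X0.0000 Y0.0000

Since the viewBox matches the mm dimensions, user units are millimetres directly. The only transform is the Y-flip y_m = 89.6640 − y_svg.

Shape 1 is a regular polygon drawn with `<polygon>`. Its stroke #008000 means cut at S871, F779. After flipping Y the toolpath is (328.6835,65.3112) → (324.3567,57.2847) → (319.5690,65.0451) → (328.6835,65.3112), returning to the start.

Shape 2 is a quadratic bezier drawn with `<path>`. Its stroke #ff00ff means engrave at S290, F3120. After flipping Y the toolpath is (215.4952,52.0349) → (191.2219,59.0835) → (167.0120,64.4435) → (142.8655,68.1150) → (118.7823,70.0980) → (94.7626,70.3924) → (70.8062,68.9982) → (46.9131,65.9155) → (23.0835,61.1442).

Shape 3 is a regular polygon drawn with `<polygon>`. Its stroke #ff00ff means engrave at S290, F3120. After flipping Y the toolpath is (222.8981,60.5118) → (225.5354,32.3070) → (205.1283,12.6597) → (177.0438,16.3646) → (162.4301,40.6320) → (172.2916,67.1879) → (199.2023,76.0353) → (222.8981,60.5118), returning to the start.

Shape 4 is a open polyline drawn with `<path>`. Its stroke #008000 means cut at S871, F779. After flipping Y the toolpath is (120.7051,13.1279) → (106.4438,68.3490) → (276.1256,53.0012) → (94.9176,39.7880).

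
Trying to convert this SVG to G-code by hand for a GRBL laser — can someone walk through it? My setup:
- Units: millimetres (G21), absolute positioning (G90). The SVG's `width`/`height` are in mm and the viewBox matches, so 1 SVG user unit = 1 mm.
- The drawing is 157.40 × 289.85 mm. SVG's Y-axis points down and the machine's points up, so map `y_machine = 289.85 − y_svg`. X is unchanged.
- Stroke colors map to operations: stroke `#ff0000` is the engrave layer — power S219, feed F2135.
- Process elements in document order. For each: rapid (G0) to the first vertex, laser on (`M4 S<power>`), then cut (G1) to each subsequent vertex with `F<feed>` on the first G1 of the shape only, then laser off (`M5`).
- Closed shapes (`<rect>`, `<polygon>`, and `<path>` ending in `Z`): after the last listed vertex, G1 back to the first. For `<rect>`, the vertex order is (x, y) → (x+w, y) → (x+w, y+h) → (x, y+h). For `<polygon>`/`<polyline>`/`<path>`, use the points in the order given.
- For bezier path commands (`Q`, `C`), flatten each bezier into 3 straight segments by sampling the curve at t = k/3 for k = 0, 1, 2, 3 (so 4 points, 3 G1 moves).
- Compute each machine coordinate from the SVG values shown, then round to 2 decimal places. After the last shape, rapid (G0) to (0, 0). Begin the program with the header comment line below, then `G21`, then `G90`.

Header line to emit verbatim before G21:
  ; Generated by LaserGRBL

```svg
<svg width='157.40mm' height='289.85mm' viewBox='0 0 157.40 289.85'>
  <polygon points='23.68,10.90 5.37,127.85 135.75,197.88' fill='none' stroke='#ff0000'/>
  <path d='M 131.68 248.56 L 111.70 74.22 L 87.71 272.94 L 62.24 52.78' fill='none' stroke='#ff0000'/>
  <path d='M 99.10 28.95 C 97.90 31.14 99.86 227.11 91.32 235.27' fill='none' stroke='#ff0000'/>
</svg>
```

; Generated by LaserGRBL
G21
G90
G0 X23.68 Y278.95
M4 S219
G1 X5.37 Y162.00 F2135
G1 X135.75 Y91.97
G1 X23.68 Y278.95
M5
G0 X131.68 Y41.29
M4 S219
G1 X111.70 Y215.63 F2135
G1 X87.71 Y16.91
G1 X62.24 Y237.07
M5
G0 X99.10 Y260.90
M4 S219
G1 X98.45 Y208.25 F2135
G1 X96.87 Y111.21
G1 X91.32 Y54.58
M5
G0 X0.00 Y0.00

Since the viewBox matches the mm dimensions, user units are millimetres directly. The only transform is the Y-flip y_m = 289.85 − y_svg.

Shape 1 is a closed polygon drawn with `<polygon>`. Its stroke #ff0000 means engrave at S219, F2135. After flipping Y the toolpath is (23.68,278.95) → (5.37,162.00) → (135.75,91.97) → (23.68,278.95), returning to the start.

Shape 2 is a open polyline drawn with `<path>`. Its stroke #ff0000 means engrave at S219, F2135. After flipping Y the toolpath is (131.68,41.29) → (111.70,215.63) → (87.71,16.91) → (62.24,237.07).

Shape 3 is a cubic bezier drawn with `<path>`. Its stroke #ff0000 means engrave at S219, F2135. After flipping Y the toolpath is (99.10,260.90) → (98.45,208.25) → (96.87,111.21) → (91.32,54.58).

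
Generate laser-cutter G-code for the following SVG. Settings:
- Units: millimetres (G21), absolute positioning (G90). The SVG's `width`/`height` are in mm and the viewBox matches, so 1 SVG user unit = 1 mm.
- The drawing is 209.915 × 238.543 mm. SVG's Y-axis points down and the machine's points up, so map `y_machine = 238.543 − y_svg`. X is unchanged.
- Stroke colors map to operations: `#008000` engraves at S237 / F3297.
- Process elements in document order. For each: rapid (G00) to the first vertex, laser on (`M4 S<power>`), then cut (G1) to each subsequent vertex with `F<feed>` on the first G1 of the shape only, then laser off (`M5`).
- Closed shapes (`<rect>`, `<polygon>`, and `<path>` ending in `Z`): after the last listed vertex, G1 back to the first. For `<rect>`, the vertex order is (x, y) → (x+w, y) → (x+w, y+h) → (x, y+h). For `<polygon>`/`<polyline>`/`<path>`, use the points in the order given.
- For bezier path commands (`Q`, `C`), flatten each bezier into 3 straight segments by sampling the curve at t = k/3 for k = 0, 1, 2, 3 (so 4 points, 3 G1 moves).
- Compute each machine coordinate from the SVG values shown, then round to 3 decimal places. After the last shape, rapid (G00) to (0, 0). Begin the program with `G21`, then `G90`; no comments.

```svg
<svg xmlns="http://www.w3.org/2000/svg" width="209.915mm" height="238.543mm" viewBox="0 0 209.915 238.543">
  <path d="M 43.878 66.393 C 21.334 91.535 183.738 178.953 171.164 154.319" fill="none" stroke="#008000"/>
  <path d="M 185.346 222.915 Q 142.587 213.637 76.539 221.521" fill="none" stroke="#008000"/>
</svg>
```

1 u = 1 mm; y_m = 238.543 − y.

[1] `<path>` cubic bezier, #008000→engrave S237 F3297: (43.878,172.150) → (69.653,132.706) → (138.743,90.484) → (171.164,84.224)

[2] `<path>` quadratic bezier, #008000→engrave S237 F3297: (185.346,15.628) → (154.252,19.906) → (117.983,20.371) → (76.539,17.022)

G21
G90
G00 X43.878 Y172.150
M4 S237
G1 X69.653 Y132.706 F3297
G1 X138.743 Y90.484
G1 X171.164 Y84.224
M5
G00 X185.346 Y15.628
M4 S237
G1 X154.252 Y19.906 F3297
G1 X117.983 Y20.371
G1 X76.539 Y17.022
M5
G00 X0.000 Y0.000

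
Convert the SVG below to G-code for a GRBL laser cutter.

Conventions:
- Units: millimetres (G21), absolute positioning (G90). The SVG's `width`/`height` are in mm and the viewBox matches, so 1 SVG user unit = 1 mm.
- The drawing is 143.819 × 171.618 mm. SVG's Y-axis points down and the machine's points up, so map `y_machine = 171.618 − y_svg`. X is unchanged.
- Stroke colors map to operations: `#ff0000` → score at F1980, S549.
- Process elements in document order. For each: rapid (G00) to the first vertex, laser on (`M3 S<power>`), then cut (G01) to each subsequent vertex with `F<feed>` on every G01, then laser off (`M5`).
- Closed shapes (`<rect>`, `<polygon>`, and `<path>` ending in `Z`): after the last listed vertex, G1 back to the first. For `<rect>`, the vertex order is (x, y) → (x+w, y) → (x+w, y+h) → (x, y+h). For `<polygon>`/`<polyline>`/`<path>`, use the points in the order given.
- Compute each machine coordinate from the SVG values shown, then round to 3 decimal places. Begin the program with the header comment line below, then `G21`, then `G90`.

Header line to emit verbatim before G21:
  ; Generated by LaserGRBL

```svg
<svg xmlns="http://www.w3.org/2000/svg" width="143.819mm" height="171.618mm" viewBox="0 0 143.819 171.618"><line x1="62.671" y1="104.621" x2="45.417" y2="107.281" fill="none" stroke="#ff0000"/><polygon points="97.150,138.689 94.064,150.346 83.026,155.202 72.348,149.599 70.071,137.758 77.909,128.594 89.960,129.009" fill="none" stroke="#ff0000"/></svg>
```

; Generated by LaserGRBL
G21
G90
G00 X62.671 Y66.997
M3 S549
G01 X45.417 Y64.337 F1980
M5
G00 X97.150 Y32.929
M3 S549
G01 X94.064 Y21.272 F1980
G01 X83.026 Y16.416 F1980
G01 X72.348 Y22.019 F1980
G01 X70.071 Y33.860 F1980
G01 X77.909 Y43.024 F1980
G01 X89.960 Y42.609 F1980
G01 X97.150 Y32.929 F1980
M5

1 u = 1 mm; y_m = 171.618 − y.

[1] `<line>` line segment, #ff0000→score S549 F1980: (62.671,66.997) → (45.417,64.337)

[2] `<polygon>` regular polygon, #ff0000→score S549 F1980: (97.150,32.929) → (94.064,21.272) → (83.026,16.416) → (72.348,22.019) → (70.071,33.860) → (77.909,43.024) → (89.960,42.609) → (97.150,32.929) (closed)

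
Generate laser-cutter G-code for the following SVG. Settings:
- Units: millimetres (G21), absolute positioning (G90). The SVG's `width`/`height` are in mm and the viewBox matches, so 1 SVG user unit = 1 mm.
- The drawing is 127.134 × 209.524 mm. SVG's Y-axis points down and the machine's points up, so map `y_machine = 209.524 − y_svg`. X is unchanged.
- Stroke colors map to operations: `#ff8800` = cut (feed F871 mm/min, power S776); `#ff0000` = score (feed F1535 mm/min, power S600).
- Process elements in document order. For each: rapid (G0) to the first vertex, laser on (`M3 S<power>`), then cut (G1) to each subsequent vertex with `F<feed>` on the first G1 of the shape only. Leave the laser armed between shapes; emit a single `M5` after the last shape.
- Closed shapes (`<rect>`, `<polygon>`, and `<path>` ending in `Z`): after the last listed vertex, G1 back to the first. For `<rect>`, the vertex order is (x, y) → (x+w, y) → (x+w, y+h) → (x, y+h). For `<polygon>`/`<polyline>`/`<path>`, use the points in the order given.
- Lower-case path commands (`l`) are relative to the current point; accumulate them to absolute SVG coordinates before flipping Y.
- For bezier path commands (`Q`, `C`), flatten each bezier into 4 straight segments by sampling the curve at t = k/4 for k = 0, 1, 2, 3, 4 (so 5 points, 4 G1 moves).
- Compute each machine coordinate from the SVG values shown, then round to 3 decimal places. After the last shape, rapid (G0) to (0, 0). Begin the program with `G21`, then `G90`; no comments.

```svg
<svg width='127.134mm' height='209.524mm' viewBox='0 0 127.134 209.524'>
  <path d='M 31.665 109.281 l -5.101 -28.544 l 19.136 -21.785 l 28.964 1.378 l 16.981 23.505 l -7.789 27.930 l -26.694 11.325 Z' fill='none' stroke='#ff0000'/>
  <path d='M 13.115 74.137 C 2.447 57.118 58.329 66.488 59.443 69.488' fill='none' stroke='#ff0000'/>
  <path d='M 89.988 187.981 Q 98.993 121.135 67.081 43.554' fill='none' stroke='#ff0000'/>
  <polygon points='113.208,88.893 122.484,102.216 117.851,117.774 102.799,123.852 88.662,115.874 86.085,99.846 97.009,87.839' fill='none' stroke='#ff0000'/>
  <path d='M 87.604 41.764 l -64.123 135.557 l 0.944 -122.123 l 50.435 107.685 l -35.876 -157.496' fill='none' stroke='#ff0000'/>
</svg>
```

G21
G90
G0 X31.665 Y100.243
M3 S600
G1 X26.564 Y128.787 F1535
G1 X45.700 Y150.572
G1 X74.664 Y149.194
G1 X91.645 Y125.689
G1 X83.856 Y97.759
G1 X57.162 Y86.434
G1 X31.665 Y100.243
G0 X13.115 Y135.387
M3 S600
G1 X15.697 Y143.715 F1535
G1 X31.861 Y145.219
G1 X50.234 Y142.969
G1 X59.443 Y140.036
G0 X89.988 Y21.543
M3 S600
G1 X91.933 Y55.637 F1535
G1 X88.764 Y91.073
G1 X80.480 Y127.850
G1 X67.081 Y165.970
G0 X113.208 Y120.631
M3 S600
G1 X122.484 Y107.308 F1535
G1 X117.851 Y91.750
G1 X102.799 Y85.672
G1 X88.662 Y93.650
G1 X86.085 Y109.678
G1 X97.009 Y121.685
G1 X113.208 Y120.631
G0 X87.604 Y167.760
M3 S600
G1 X23.481 Y32.203 F1535
G1 X24.425 Y154.326
G1 X74.860 Y46.641
G1 X38.984 Y204.137
M5
G0 X0.000 Y0.000

Since the viewBox matches the mm dimensions, user units are millimetres directly. The only transform is the Y-flip y_m = 209.524 − y_svg.

Shape 1 is a regular polygon drawn with `<path>`. Its stroke #ff0000 means score at S600, F1535. After flipping Y the toolpath is (31.665,100.243) → (26.564,128.787) → (45.700,150.572) → (74.664,149.194) → (91.645,125.689) → (83.856,97.759) → (57.162,86.434) → (31.665,100.243), returning to the start.

Shape 2 is a cubic bezier drawn with `<path>`. Its stroke #ff0000 means score at S600, F1535. After flipping Y the toolpath is (13.115,135.387) → (15.697,143.715) → (31.861,145.219) → (50.234,142.969) → (59.443,140.036).

Shape 3 is a quadratic bezier drawn with `<path>`. Its stroke #ff0000 means score at S600, F1535. After flipping Y the toolpath is (89.988,21.543) → (91.933,55.637) → (88.764,91.073) → (80.480,127.850) → (67.081,165.970).

Shape 4 is a regular polygon drawn with `<polygon>`. Its stroke #ff0000 means score at S600, F1535. After flipping Y the toolpath is (113.208,120.631) → (122.484,107.308) → (117.851,91.750) → (102.799,85.672) → (88.662,93.650) → (86.085,109.678) → (97.009,121.685) → (113.208,120.631), returning to the start.

Shape 5 is a open polyline drawn with `<path>`. Its stroke #ff0000 means score at S600, F1535. After flipping Y the toolpath is (87.604,167.760) → (23.481,32.203) → (24.425,154.326) → (74.860,46.641) → (38.984,204.137).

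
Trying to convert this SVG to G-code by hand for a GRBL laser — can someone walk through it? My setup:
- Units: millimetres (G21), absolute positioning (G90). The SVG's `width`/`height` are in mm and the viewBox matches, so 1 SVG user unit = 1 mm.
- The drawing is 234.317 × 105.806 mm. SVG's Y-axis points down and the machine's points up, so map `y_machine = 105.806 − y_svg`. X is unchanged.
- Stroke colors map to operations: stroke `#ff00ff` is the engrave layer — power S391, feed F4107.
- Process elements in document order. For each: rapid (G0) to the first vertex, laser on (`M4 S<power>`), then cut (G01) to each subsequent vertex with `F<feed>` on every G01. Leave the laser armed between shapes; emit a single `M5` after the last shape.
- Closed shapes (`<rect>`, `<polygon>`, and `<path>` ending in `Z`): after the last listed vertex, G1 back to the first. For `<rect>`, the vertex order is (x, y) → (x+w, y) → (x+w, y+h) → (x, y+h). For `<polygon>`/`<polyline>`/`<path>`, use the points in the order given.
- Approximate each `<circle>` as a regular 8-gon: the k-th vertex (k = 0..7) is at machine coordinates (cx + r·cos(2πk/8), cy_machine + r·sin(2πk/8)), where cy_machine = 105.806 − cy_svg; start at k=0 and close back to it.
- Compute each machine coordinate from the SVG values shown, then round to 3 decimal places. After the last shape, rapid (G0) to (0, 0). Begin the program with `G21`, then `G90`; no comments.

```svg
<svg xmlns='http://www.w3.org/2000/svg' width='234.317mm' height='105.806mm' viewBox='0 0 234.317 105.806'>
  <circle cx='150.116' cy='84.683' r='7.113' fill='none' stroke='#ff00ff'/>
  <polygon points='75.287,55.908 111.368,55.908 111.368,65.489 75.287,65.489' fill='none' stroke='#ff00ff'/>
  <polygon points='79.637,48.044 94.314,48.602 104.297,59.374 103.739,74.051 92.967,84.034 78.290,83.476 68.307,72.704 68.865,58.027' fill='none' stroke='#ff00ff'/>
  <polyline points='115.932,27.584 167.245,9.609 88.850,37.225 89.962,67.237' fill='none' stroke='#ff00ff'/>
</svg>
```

G21
G90
G0 X157.229 Y21.123
M4 S391
G01 X155.146 Y26.153 F4107
G01 X150.116 Y28.236 F4107
G01 X145.086 Y26.153 F4107
G01 X143.003 Y21.123 F4107
G01 X145.086 Y16.093 F4107
G01 X150.116 Y14.010 F4107
G01 X155.146 Y16.093 F4107
G01 X157.229 Y21.123 F4107
G0 X75.287 Y49.898
M4 S391
G01 X111.368 Y49.898 F4107
G01 X111.368 Y40.317 F4107
G01 X75.287 Y40.317 F4107
G01 X75.287 Y49.898 F4107
G0 X79.637 Y57.762
M4 S391
G01 X94.314 Y57.204 F4107
G01 X104.297 Y46.432 F4107
G01 X103.739 Y31.755 F4107
G01 X92.967 Y21.772 F4107
G01 X78.290 Y22.330 F4107
G01 X68.307 Y33.102 F4107
G01 X68.865 Y47.779 F4107
G01 X79.637 Y57.762 F4107
G0 X115.932 Y78.222
M4 S391
G01 X167.245 Y96.197 F4107
G01 X88.850 Y68.581 F4107
G01 X89.962 Y38.569 F4107
M5
G0 X0.000 Y0.000

viewBox `0 0 234.317 105.806` with mm width/height → 1 unit = 1 mm. Flip: y_m = 105.806 − y_svg.

**Shape 1** — `<circle>` circle, stroke `#ff00ff` → engrave (S391, F4107). Machine vertices: (157.229,21.123) → (155.146,26.153) → (150.116,28.236) → (145.086,26.153) → (143.003,21.123) → (145.086,16.093) → (150.116,14.010) → (155.146,16.093) → (157.229,21.123). Closed: final G1 returns to the first vertex.

**Shape 2** — `<polygon>` rectangle, stroke `#ff00ff` → engrave (S391, F4107). Machine vertices: (75.287,49.898) → (111.368,49.898) → (111.368,40.317) → (75.287,40.317) → (75.287,49.898). Closed: final G1 returns to the first vertex.

**Shape 3** — `<polygon>` regular polygon, stroke `#ff00ff` → engrave (S391, F4107). Machine vertices: (79.637,57.762) → (94.314,57.204) → (104.297,46.432) → (103.739,31.755) → (92.967,21.772) → (78.290,22.330) → (68.307,33.102) → (68.865,47.779) → (79.637,57.762). Closed: final G1 returns to the first vertex.

**Shape 4** — `<polyline>` open polyline, stroke `#ff00ff` → engrave (S391, F4107). Machine vertices: (115.932,78.222) → (167.245,96.197) → (88.850,68.581) → (89.962,38.569). Open path.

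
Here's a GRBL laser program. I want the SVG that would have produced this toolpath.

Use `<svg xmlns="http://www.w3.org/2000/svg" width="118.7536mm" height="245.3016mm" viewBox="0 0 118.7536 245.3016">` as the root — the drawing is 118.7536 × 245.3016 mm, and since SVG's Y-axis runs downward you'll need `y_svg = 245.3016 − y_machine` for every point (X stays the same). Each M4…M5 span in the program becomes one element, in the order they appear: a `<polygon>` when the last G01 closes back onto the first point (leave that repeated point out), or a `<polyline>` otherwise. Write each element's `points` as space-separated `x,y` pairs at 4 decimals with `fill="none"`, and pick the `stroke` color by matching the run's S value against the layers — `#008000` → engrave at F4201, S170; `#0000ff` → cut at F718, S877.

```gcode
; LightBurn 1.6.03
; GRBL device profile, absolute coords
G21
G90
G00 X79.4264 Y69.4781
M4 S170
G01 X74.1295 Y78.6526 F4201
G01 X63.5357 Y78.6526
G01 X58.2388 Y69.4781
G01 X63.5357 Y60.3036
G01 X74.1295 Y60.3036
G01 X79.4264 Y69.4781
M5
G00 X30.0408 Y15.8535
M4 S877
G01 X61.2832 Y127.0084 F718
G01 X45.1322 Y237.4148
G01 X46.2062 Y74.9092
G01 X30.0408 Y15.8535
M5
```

<svg xmlns="http://www.w3.org/2000/svg" width="118.7536mm" height="245.3016mm" viewBox="0 0 118.7536 245.3016">
  <polygon points="79.4264,175.8235 74.1295,166.6490 63.5357,166.6490 58.2388,175.8235 63.5357,184.9980 74.1295,184.9980" fill="none" stroke="#008000"/>
  <polygon points="30.0408,229.4481 61.2832,118.2932 45.1322,7.8868 46.2062,170.3924" fill="none" stroke="#0000ff"/>
</svg>

y_svg = 245.3016 − y_m.

[1] S170→`#008000` (engrave); closed run; points: 79.4264,175.8235 74.1295,166.6490 63.5357,166.6490 58.2388,175.8235 63.5357,184.9980 74.1295,184.9980

[2] S877→`#0000ff` (cut); closed run; points: 30.0408,229.4481 61.2832,118.2932 45.1322,7.8868 46.2062,170.3924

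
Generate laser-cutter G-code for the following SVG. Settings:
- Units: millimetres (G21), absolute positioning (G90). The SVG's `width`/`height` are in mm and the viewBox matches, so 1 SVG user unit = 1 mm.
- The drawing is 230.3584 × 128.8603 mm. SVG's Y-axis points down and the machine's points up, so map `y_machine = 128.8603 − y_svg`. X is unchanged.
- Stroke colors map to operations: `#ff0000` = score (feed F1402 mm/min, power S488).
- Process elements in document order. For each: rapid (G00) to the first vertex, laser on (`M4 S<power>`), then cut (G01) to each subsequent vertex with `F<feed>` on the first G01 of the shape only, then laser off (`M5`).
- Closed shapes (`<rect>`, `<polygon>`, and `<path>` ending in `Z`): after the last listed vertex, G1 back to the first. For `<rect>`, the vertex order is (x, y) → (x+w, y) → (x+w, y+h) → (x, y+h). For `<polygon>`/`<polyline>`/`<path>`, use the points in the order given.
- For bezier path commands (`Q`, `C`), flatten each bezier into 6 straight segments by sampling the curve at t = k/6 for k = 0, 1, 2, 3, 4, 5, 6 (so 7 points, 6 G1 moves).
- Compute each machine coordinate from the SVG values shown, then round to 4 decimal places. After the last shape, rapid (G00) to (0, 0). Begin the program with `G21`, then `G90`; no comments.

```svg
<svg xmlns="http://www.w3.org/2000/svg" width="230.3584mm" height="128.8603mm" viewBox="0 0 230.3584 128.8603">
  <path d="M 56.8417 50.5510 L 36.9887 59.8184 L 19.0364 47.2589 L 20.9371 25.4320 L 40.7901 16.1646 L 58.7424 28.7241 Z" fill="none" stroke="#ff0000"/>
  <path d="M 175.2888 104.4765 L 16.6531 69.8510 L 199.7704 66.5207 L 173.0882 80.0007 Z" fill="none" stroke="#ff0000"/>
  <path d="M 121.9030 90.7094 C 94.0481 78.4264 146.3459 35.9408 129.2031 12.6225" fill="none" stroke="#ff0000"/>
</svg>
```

1 u = 1 mm; y_m = 128.8603 − y.

[1] `<path>` regular polygon, #ff0000→score S488 F1402: (56.8417,78.3093) → (36.9887,69.0419) → (19.0364,81.6014) → (20.9371,103.4283) → (40.7901,112.6957) → (58.7424,100.1362) → (56.8417,78.3093) (closed)

[2] `<path>` closed polygon, #ff0000→score S488 F1402: (175.2888,24.3838) → (16.6531,59.0093) → (199.7704,62.3396) → (173.0882,48.8596) → (175.2888,24.3838) (closed)

[3] `<path>` cubic bezier, #ff0000→score S488 F1402: (121.9030,38.1509) → (113.9624,46.5807) → (115.2252,58.6729) → (121.5360,73.0561) → (128.7395,88.3589) → (132.6803,103.2099) → (129.2031,116.2378)

G21
G90
G00 X56.8417 Y78.3093
M4 S488
G01 X36.9887 Y69.0419 F1402
G01 X19.0364 Y81.6014
G01 X20.9371 Y103.4283
G01 X40.7901 Y112.6957
G01 X58.7424 Y100.1362
G01 X56.8417 Y78.3093
M5
G00 X175.2888 Y24.3838
M4 S488
G01 X16.6531 Y59.0093 F1402
G01 X199.7704 Y62.3396
G01 X173.0882 Y48.8596
G01 X175.2888 Y24.3838
M5
G00 X121.9030 Y38.1509
M4 S488
G01 X113.9624 Y46.5807 F1402
G01 X115.2252 Y58.6729
G01 X121.5360 Y73.0561
G01 X128.7395 Y88.3589
G01 X132.6803 Y103.2099
G01 X129.2031 Y116.2378
M5
G00 X0.0000 Y0.0000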